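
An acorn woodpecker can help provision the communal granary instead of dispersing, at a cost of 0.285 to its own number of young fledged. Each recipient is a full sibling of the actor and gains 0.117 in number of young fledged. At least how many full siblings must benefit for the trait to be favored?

r to a full sibling = 0.5 (full sibs share both parents — two paths of length 2: r = 2·(1/2)^2 = 1/2).
Hamilton's rule: n·r·B > C  ⇒  n > C/(r·B) = 0.285/(0.5·0.117) = 4.872.
The smallest integer exceeding 4.872 is 5.

5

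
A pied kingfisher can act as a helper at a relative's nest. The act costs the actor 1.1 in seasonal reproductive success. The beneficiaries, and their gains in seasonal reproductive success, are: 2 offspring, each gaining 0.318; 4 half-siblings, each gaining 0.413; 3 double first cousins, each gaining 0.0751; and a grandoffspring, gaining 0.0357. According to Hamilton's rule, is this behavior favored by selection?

No

Hamilton's rule: the trait is favored when the sum of r·B over every recipient exceeds the actor's cost C.
r to an offspring = 0.5 (one parent–offspring link: r = (1/2)^1 = 1/2).
r to a half-sibling = 0.25 (half-sibs share one parent — one path of length 2: r = (1/2)^2 = 1/4).
r to a double first cousin = 1/4 (double first cousins share both grandparent pairs — four paths of length 4: r = 4·(1/2)^4 = 1/4).
r to a grandoffspring = 0.25 (two parent–offspring links: r = (1/2)^2 = 1/4).
Summing one r·B term per recipient: 2·0.5·0.318 + 4·0.25·0.413 + 3·0.25·0.0751 + 1·0.25·0.0357 = 0.79625.
0.79625 < 1.1: the indirect benefit is less than the cost.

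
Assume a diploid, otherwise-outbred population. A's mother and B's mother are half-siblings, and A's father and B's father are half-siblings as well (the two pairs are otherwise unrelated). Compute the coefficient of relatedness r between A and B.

0.125

Independent pedigree routes through distinct common ancestors add.
A and B are related in two ways: half first cousins through their mothers (r = 1/16) and half first cousins through their fathers (r = 1/16).
r = 1/16 + 1/16 = 0.125.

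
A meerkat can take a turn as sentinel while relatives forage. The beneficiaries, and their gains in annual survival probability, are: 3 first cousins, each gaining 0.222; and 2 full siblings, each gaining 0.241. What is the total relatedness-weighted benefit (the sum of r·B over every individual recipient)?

r to a first cousin = 0.125 (first cousins share one grandparent pair — two paths of length 4: r = 2·(1/2)^4 = 1/8).
r to a full sibling = 0.5 (full sibs share both parents — two paths of length 2: r = 2·(1/2)^2 = 1/2).
Summing one r·B term per recipient: 3·0.125·0.222 + 2·0.5·0.241 = 0.32425.

0.32425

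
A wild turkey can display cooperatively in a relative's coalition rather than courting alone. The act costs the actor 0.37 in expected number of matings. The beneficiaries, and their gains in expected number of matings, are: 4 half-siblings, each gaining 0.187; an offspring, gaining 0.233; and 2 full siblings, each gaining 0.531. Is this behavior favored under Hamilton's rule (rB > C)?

Hamilton's rule: the trait is favored when the sum of r·B over every recipient exceeds the actor's cost C.
r to a half-sibling = 1/4 (half-sibs share one parent — one path of length 2: r = (1/2)^2 = 1/4).
r to an offspring = 0.5 (one parent–offspring link: r = (1/2)^1 = 1/2).
r to a full sibling = 0.5 (full sibs share both parents — two paths of length 2: r = 2·(1/2)^2 = 1/2).
Summing one r·B term per recipient: 4·0.25·0.187 + 1·0.5·0.233 + 2·0.5·0.531 = 0.8345.
0.8345 > 0.37: the indirect benefit exceeds the cost.

Yes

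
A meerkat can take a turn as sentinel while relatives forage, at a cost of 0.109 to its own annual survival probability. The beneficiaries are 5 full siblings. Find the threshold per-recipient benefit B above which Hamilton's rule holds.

r to a full sibling = 0.5 (full sibs share both parents — two paths of length 2: r = 2·(1/2)^2 = 1/2).
Hamilton's rule with n recipients of equal r: n·r·B > C, so B > C/(n·r) = 0.109/(5·0.5) = 0.0436.

0.0436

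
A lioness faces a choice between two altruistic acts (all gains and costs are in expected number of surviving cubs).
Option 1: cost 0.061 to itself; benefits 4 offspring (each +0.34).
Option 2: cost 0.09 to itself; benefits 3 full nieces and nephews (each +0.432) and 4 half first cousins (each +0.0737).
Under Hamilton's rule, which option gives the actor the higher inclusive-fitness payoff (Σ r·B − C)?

Option 1: r to an offspring = 0.5.
Option 1: Σ r·B − C = (4·0.5·0.34) − 0.061 = 0.619.
Option 2: r to a full niece or nephew = 0.25.
Option 2: r to a half first cousin = 0.0625.
Option 2: Σ r·B − C = (3·0.25·0.432 + 4·0.0625·0.0737) − 0.09 = 0.252425.
Option 1 has the higher net inclusive-fitness payoff.

Option 1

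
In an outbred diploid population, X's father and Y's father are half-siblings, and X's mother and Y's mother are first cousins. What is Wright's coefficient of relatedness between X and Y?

0.09375

With two independent routes of shared ancestry, r is the sum of the two contributions.
X and Y are related in two ways: half first cousins through their fathers (r = 1/16) and second cousins through their mothers (r = 1/32).
r = 1/16 + 1/32 = 3/32 = 0.09375.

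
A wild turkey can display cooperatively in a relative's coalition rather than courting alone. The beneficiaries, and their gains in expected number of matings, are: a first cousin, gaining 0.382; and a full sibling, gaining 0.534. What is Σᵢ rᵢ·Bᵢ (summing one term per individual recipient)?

0.31475

r to a first cousin = 1/8 (first cousins share one grandparent pair — two paths of length 4: r = 2·(1/2)^4 = 1/8).
r to a full sibling = 1/2 (full sibs share both parents — two paths of length 2: r = 2·(1/2)^2 = 1/2).
Summing one r·B term per recipient: 1·0.125·0.382 + 1·0.5·0.534 = 0.31475.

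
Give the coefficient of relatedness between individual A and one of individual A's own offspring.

Each parent–offspring link contributes a factor of 1/2, and independent paths through distinct common ancestors add.
One parent–offspring link: r = (1/2)^1 = 1/2.

0.5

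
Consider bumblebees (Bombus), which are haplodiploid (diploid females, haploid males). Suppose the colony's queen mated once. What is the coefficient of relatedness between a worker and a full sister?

Haplodiploid full sisters inherit their father's entire haploid genome identically (contributing 1/2) and on average half of their mother's contribution (1/2 · 1/2 = 1/4); r = 1/2 + 1/4 = 3/4.

0.75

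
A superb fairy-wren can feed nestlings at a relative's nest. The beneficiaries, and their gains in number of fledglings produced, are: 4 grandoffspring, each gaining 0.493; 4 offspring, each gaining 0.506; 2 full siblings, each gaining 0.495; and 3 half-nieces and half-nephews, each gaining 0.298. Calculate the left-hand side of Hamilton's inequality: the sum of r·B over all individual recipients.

2.11175

r to a grandoffspring = 1/4 (two parent–offspring links: r = (1/2)^2 = 1/4).
r to an offspring = 0.5 (one parent–offspring link: r = (1/2)^1 = 1/2).
r to a full sibling = 1/2 (full sibs share both parents — two paths of length 2: r = 2·(1/2)^2 = 1/2).
r to a half-niece or half-nephew = 1/8 (half-aunt/uncle↔niece/nephew: one path of length 3: r = (1/2)^3 = 1/8).
Summing one r·B term per recipient: 4·0.25·0.493 + 4·0.5·0.506 + 2·0.5·0.495 + 3·0.125·0.298 = 2.11175.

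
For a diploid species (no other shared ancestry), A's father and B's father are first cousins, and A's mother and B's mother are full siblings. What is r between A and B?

Independent pedigree routes through distinct common ancestors add.
A and B are related in two ways: second cousins through their fathers (r = 1/32) and first cousins through their mothers (r = 1/8).
r = 1/32 + 1/8 = 5/32 = 0.15625.

0.15625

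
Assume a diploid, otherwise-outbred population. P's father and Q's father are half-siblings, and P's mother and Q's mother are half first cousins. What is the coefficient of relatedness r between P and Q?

Wright's path rule: contributions from independent ancestry routes add.
P and Q are related in two ways: half first cousins through their fathers (r = 1/16) and half second cousins through their mothers (r = 1/64).
r = 1/16 + 1/64 = 5/64 = 0.078125.

0.078125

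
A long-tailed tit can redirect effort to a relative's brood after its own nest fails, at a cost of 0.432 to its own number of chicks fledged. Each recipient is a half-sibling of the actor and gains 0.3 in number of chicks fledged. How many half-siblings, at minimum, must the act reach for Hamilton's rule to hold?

r to a half-sibling = 1/4 (half-sibs share one parent — one path of length 2: r = (1/2)^2 = 1/4).
Hamilton's rule: n·r·B > C  ⇒  n > C/(r·B) = 0.432/(0.25·0.3) = 5.76.
The smallest integer exceeding 5.76 is 6.

6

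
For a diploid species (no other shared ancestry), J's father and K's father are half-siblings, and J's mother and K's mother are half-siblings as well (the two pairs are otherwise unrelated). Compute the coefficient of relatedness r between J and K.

With two independent routes of shared ancestry, r is the sum of the two contributions.
J and K are related in two ways: half first cousins through their fathers (r = 1/16) and half first cousins through their mothers (r = 1/16).
r = 1/16 + 1/16 = 1/8 = 0.125.

0.125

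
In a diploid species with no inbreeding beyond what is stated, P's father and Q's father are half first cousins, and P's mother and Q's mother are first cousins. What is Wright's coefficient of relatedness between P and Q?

0.046875

With two independent routes of shared ancestry, r is the sum of the two contributions.
P and Q are related in two ways: half second cousins through their fathers (r = 1/64) and second cousins through their mothers (r = 1/32).
r = 1/64 + 1/32 = 0.046875.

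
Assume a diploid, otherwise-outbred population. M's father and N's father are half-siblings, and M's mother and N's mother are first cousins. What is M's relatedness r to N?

0.09375

With two independent routes of shared ancestry, r is the sum of the two contributions.
M and N are related in two ways: half first cousins through their fathers (r = 1/16) and second cousins through their mothers (r = 1/32).
r = 1/16 + 1/32 = 3/32 = 0.09375.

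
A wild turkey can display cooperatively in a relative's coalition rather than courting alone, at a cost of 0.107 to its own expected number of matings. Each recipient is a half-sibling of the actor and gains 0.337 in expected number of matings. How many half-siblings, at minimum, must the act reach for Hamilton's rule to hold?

2

r to a half-sibling = 1/4 (half-sibs share one parent — one path of length 2: r = (1/2)^2 = 1/4).
Hamilton's rule: n·r·B > C  ⇒  n > C/(r·B) = 0.107/(0.25·0.337) = 1.27.
The smallest integer exceeding 1.27 is 2.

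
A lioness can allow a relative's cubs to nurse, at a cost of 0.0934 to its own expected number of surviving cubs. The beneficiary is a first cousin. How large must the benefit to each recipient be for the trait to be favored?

0.7472

r to a first cousin = 0.125 (first cousins share one grandparent pair — two paths of length 4: r = 2·(1/2)^4 = 1/8).
Hamilton's rule with n recipients of equal r: n·r·B > C, so B > C/(n·r) = 0.0934/(1·0.125) = 0.7472.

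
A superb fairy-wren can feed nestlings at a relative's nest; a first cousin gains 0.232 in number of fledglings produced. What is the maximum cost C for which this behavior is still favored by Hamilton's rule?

r to a first cousin = 1/8 (first cousins share one grandparent pair — two paths of length 4: r = 2·(1/2)^4 = 1/8).
Hamilton's rule: n·r·B > C, so the trait is favored while C < n·r·B = 1·0.125·0.232 = 0.029.

0.029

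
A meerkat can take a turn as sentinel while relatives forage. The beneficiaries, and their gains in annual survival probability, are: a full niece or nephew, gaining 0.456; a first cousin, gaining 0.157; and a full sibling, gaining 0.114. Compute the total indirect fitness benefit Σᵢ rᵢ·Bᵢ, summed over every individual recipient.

0.190625

r to a full niece or nephew = 0.25 (full aunt/uncle↔niece/nephew: two paths of length 3 through the shared grandparent pair: r = 2·(1/2)^3 = 1/4).
r to a first cousin = 1/8 (first cousins share one grandparent pair — two paths of length 4: r = 2·(1/2)^4 = 1/8).
r to a full sibling = 1/2 (full sibs share both parents — two paths of length 2: r = 2·(1/2)^2 = 1/2).
Summing one r·B term per recipient: 1·0.25·0.456 + 1·0.125·0.157 + 1·0.5·0.114 = 0.190625.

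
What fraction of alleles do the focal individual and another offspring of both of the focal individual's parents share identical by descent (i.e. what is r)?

Each parent–offspring link contributes a factor of 1/2, and independent paths through distinct common ancestors add.
Full sibs share both parents — two paths of length 2: r = 2·(1/2)^2 = 1/2.

0.5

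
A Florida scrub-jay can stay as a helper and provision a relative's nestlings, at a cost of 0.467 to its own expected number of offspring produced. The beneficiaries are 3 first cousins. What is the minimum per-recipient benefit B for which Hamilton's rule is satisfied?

1.2453

r to a first cousin = 1/8 (first cousins share one grandparent pair — two paths of length 4: r = 2·(1/2)^4 = 1/8).
Hamilton's rule with n recipients of equal r: n·r·B > C, so B > C/(n·r) = 0.467/(3·0.125) = 1.2453.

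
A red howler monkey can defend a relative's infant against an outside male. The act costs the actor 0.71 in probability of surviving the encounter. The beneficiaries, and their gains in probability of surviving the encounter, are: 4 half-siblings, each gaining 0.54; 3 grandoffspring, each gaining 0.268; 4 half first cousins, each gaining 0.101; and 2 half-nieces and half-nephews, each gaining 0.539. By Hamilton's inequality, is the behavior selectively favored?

Yes

Hamilton's rule: the trait is favored when the sum of r·B over every recipient exceeds the actor's cost C.
r to a half-sibling = 1/4 (half-sibs share one parent — one path of length 2: r = (1/2)^2 = 1/4).
r to a grandoffspring = 0.25 (two parent–offspring links: r = (1/2)^2 = 1/4).
r to a half first cousin = 1/16 (half first cousins share one grandparent — one path of length 4: r = (1/2)^4 = 1/16).
r to a half-niece or half-nephew = 0.125 (half-aunt/uncle↔niece/nephew: one path of length 3: r = (1/2)^3 = 1/8).
Summing one r·B term per recipient: 4·0.25·0.54 + 3·0.25·0.268 + 4·0.0625·0.101 + 2·0.125·0.539 = 0.901.
0.901 > 0.71: the indirect benefit exceeds the cost.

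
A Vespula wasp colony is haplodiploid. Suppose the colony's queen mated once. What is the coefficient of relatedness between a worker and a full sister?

0.75

Haplodiploid full sisters inherit their father's entire haploid genome identically (contributing 1/2) and on average half of their mother's contribution (1/2 · 1/2 = 1/4); r = 1/2 + 1/4 = 3/4.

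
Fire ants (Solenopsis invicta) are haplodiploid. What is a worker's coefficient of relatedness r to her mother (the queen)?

0.5

One meiotic link between diploid queen and diploid daughter: r = 1/2.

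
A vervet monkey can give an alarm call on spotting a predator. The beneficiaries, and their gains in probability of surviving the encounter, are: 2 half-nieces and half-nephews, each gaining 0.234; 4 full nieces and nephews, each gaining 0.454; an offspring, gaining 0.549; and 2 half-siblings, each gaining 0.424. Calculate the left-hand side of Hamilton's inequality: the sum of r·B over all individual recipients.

r to a half-niece or half-nephew = 1/8 (half-aunt/uncle↔niece/nephew: one path of length 3: r = (1/2)^3 = 1/8).
r to a full niece or nephew = 0.25 (full aunt/uncle↔niece/nephew: two paths of length 3 through the shared grandparent pair: r = 2·(1/2)^3 = 1/4).
r to an offspring = 0.5 (one parent–offspring link: r = (1/2)^1 = 1/2).
r to a half-sibling = 1/4 (half-sibs share one parent — one path of length 2: r = (1/2)^2 = 1/4).
Summing one r·B term per recipient: 2·0.125·0.234 + 4·0.25·0.454 + 1·0.5·0.549 + 2·0.25·0.424 = 0.999.

0.999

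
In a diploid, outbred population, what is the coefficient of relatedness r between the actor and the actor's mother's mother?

Each parent–offspring link contributes a factor of 1/2, and independent paths through distinct common ancestors add.
Two parent–offspring links: r = (1/2)^2 = 1/4.

0.25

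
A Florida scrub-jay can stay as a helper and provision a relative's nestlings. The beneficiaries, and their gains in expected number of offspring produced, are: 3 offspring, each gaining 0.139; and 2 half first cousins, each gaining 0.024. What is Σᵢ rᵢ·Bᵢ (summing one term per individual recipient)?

0.2115

r to an offspring = 1/2 (one parent–offspring link: r = (1/2)^1 = 1/2).
r to a half first cousin = 0.0625 (half first cousins share one grandparent — one path of length 4: r = (1/2)^4 = 1/16).
Summing one r·B term per recipient: 3·0.5·0.139 + 2·0.0625·0.024 = 0.2115.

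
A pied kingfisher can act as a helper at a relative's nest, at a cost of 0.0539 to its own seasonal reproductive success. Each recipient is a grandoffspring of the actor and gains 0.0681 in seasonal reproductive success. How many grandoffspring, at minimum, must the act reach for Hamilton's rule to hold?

4

r to a grandoffspring = 0.25 (two parent–offspring links: r = (1/2)^2 = 1/4).
Hamilton's rule: n·r·B > C  ⇒  n > C/(r·B) = 0.0539/(0.25·0.0681) = 3.166.
The smallest integer exceeding 3.166 is 4.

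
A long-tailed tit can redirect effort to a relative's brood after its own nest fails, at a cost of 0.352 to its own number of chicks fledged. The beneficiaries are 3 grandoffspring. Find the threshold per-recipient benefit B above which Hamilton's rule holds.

r to a grandoffspring = 0.25 (two parent–offspring links: r = (1/2)^2 = 1/4).
Hamilton's rule with n recipients of equal r: n·r·B > C, so B > C/(n·r) = 0.352/(3·0.25) = 0.4693.

0.4693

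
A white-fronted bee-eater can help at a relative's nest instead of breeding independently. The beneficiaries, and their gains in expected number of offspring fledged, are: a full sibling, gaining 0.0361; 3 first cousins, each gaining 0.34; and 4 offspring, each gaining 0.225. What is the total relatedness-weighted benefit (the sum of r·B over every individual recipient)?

0.59555

r to a full sibling = 0.5 (full sibs share both parents — two paths of length 2: r = 2·(1/2)^2 = 1/2).
r to a first cousin = 1/8 (first cousins share one grandparent pair — two paths of length 4: r = 2·(1/2)^4 = 1/8).
r to an offspring = 1/2 (one parent–offspring link: r = (1/2)^1 = 1/2).
Summing one r·B term per recipient: 1·0.5·0.0361 + 3·0.125·0.34 + 4·0.5·0.225 = 0.59555.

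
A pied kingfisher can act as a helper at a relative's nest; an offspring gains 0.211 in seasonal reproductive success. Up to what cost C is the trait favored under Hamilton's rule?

0.1055

r to an offspring = 0.5 (one parent–offspring link: r = (1/2)^1 = 1/2).
Hamilton's rule: n·r·B > C, so the trait is favored while C < n·r·B = 1·0.5·0.211 = 0.1055.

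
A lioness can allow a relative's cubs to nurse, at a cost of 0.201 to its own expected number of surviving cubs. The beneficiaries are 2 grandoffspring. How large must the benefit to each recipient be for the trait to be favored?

0.402

r to a grandoffspring = 1/4 (two parent–offspring links: r = (1/2)^2 = 1/4).
Hamilton's rule with n recipients of equal r: n·r·B > C, so B > C/(n·r) = 0.201/(2·0.25) = 0.402.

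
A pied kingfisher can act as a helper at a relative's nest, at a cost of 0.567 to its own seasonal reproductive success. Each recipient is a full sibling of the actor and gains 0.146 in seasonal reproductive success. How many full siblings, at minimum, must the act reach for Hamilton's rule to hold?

8

r to a full sibling = 0.5 (full sibs share both parents — two paths of length 2: r = 2·(1/2)^2 = 1/2).
Hamilton's rule: n·r·B > C  ⇒  n > C/(r·B) = 0.567/(0.5·0.146) = 7.767.
The smallest integer exceeding 7.767 is 8.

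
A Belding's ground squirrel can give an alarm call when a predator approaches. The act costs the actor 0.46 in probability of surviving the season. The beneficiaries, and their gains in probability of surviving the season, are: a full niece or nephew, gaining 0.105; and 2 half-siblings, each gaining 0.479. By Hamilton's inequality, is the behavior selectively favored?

No

Hamilton's rule: the trait is favored when the sum of r·B over every recipient exceeds the actor's cost C.
r to a full niece or nephew = 0.25 (full aunt/uncle↔niece/nephew: two paths of length 3 through the shared grandparent pair: r = 2·(1/2)^3 = 1/4).
r to a half-sibling = 0.25 (half-sibs share one parent — one path of length 2: r = (1/2)^2 = 1/4).
Summing one r·B term per recipient: 1·0.25·0.105 + 2·0.25·0.479 = 0.26575.
0.26575 < 0.46: the indirect benefit is less than the cost.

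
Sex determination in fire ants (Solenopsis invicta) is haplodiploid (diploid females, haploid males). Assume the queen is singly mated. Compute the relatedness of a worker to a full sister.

0.75

Haplodiploid full sisters inherit their father's entire haploid genome identically (contributing 1/2) and on average half of their mother's contribution (1/2 · 1/2 = 1/4); r = 1/2 + 1/4 = 3/4.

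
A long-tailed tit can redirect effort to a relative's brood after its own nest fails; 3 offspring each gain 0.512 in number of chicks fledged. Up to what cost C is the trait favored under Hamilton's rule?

r to an offspring = 0.5 (one parent–offspring link: r = (1/2)^1 = 1/2).
Hamilton's rule: n·r·B > C, so the trait is favored while C < n·r·B = 3·0.5·0.512 = 0.768.

0.768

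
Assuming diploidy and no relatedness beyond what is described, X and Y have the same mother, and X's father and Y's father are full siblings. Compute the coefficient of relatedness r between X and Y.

Relatedness sums over independent paths through distinct common ancestors.
X and Y are related in two ways: half-sibs through their shared mother (r = 1/4) and first cousins through their fathers (r = 1/8).
r = 1/4 + 1/8 = 3/8 = 0.375.

0.375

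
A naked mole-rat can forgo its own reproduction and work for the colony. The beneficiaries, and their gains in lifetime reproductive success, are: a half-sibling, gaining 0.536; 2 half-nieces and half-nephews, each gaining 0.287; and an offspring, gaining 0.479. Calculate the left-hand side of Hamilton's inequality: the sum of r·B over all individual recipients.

0.44525

r to a half-sibling = 1/4 (half-sibs share one parent — one path of length 2: r = (1/2)^2 = 1/4).
r to a half-niece or half-nephew = 1/8 (half-aunt/uncle↔niece/nephew: one path of length 3: r = (1/2)^3 = 1/8).
r to an offspring = 1/2 (one parent–offspring link: r = (1/2)^1 = 1/2).
Summing one r·B term per recipient: 1·0.25·0.536 + 2·0.125·0.287 + 1·0.5·0.479 = 0.44525.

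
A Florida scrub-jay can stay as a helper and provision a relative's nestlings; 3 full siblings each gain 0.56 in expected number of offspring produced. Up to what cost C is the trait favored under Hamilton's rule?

0.84

r to a full sibling = 0.5 (full sibs share both parents — two paths of length 2: r = 2·(1/2)^2 = 1/2).
Hamilton's rule: n·r·B > C, so the trait is favored while C < n·r·B = 3·0.5·0.56 = 0.84.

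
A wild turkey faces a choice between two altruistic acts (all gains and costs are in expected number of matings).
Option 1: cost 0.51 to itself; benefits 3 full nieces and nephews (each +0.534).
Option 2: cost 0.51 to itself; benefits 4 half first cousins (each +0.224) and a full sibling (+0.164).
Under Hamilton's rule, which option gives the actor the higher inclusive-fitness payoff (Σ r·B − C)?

Option 1

Option 1: r to a full niece or nephew = 0.25.
Option 1: Σ r·B − C = (3·0.25·0.534) − 0.51 = -0.1095.
Option 2: r to a half first cousin = 0.0625.
Option 2: r to a full sibling = 0.5.
Option 2: Σ r·B − C = (4·0.0625·0.224 + 1·0.5·0.164) − 0.51 = -0.372.
Option 1 has the higher net inclusive-fitness payoff.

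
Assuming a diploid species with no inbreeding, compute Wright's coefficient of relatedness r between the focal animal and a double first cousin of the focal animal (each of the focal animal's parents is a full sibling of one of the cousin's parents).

Each parent–offspring link contributes a factor of 1/2, and independent paths through distinct common ancestors add.
Double first cousins share both grandparent pairs — four paths of length 4: r = 4·(1/2)^4 = 1/4.

0.25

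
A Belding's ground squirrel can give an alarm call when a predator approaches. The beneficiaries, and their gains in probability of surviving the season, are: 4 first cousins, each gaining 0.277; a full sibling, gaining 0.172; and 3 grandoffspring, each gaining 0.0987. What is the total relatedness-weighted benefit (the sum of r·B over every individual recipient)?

0.298525

r to a first cousin = 1/8 (first cousins share one grandparent pair — two paths of length 4: r = 2·(1/2)^4 = 1/8).
r to a full sibling = 1/2 (full sibs share both parents — two paths of length 2: r = 2·(1/2)^2 = 1/2).
r to a grandoffspring = 1/4 (two parent–offspring links: r = (1/2)^2 = 1/4).
Summing one r·B term per recipient: 4·0.125·0.277 + 1·0.5·0.172 + 3·0.25·0.0987 = 0.298525.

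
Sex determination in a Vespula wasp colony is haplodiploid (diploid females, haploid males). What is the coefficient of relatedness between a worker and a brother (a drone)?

0.25

Her haploid brother carries none of their father's genes and a random half of their mother's genome; that half matches the maternal half of her own genome with probability 1/2: r = 1/2 · 1/2 = 1/4.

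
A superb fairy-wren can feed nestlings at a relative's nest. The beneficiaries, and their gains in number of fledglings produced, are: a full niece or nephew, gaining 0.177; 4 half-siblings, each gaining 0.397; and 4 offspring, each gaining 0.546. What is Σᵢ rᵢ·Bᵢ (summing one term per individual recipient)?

1.53325

r to a full niece or nephew = 1/4 (full aunt/uncle↔niece/nephew: two paths of length 3 through the shared grandparent pair: r = 2·(1/2)^3 = 1/4).
r to a half-sibling = 0.25 (half-sibs share one parent — one path of length 2: r = (1/2)^2 = 1/4).
r to an offspring = 1/2 (one parent–offspring link: r = (1/2)^1 = 1/2).
Summing one r·B term per recipient: 1·0.25·0.177 + 4·0.25·0.397 + 4·0.5·0.546 = 1.53325.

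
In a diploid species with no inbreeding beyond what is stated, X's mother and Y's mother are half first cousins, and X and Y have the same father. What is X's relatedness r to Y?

0.265625

Wright's path rule: contributions from independent ancestry routes add.
X and Y are related in two ways: half second cousins through their mothers (r = 1/64) and half-sibs through their shared father (r = 1/4).
r = 1/64 + 1/4 = 0.265625.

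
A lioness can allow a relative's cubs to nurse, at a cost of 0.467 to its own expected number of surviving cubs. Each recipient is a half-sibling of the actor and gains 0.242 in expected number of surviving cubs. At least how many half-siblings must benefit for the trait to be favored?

r to a half-sibling = 0.25 (half-sibs share one parent — one path of length 2: r = (1/2)^2 = 1/4).
Hamilton's rule: n·r·B > C  ⇒  n > C/(r·B) = 0.467/(0.25·0.242) = 7.719.
The smallest integer exceeding 7.719 is 8.

8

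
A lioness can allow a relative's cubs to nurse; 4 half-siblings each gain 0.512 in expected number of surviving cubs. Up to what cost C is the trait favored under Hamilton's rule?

0.512

r to a half-sibling = 1/4 (half-sibs share one parent — one path of length 2: r = (1/2)^2 = 1/4).
Hamilton's rule: n·r·B > C, so the trait is favored while C < n·r·B = 4·0.25·0.512 = 0.512.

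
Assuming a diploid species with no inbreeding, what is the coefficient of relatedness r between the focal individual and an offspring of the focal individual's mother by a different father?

Each parent–offspring link contributes a factor of 1/2, and independent paths through distinct common ancestors add.
Half-sibs share one parent — one path of length 2: r = (1/2)^2 = 1/4.

0.25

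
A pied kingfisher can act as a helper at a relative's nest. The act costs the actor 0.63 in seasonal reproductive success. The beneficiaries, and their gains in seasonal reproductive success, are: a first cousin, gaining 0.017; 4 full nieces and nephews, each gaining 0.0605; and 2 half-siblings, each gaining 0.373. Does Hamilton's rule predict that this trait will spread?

No

Hamilton's rule: the trait is favored when the sum of r·B over every recipient exceeds the actor's cost C.
r to a first cousin = 0.125 (first cousins share one grandparent pair — two paths of length 4: r = 2·(1/2)^4 = 1/8).
r to a full niece or nephew = 0.25 (full aunt/uncle↔niece/nephew: two paths of length 3 through the shared grandparent pair: r = 2·(1/2)^3 = 1/4).
r to a half-sibling = 1/4 (half-sibs share one parent — one path of length 2: r = (1/2)^2 = 1/4).
Summing one r·B term per recipient: 1·0.125·0.017 + 4·0.25·0.0605 + 2·0.25·0.373 = 0.249125.
0.249125 < 0.63: the indirect benefit is less than the cost.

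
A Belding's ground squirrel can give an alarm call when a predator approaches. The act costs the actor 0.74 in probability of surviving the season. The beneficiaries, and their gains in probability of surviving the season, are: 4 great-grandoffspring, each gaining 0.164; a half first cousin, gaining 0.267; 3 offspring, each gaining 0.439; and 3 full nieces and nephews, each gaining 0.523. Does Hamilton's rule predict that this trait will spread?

Hamilton's rule: the trait is favored when the sum of r·B over every recipient exceeds the actor's cost C.
r to a great-grandoffspring = 1/8 (three parent–offspring links: r = (1/2)^3 = 1/8).
r to a half first cousin = 1/16 (half first cousins share one grandparent — one path of length 4: r = (1/2)^4 = 1/16).
r to an offspring = 1/2 (one parent–offspring link: r = (1/2)^1 = 1/2).
r to a full niece or nephew = 1/4 (full aunt/uncle↔niece/nephew: two paths of length 3 through the shared grandparent pair: r = 2·(1/2)^3 = 1/4).
Summing one r·B term per recipient: 4·0.125·0.164 + 1·0.0625·0.267 + 3·0.5·0.439 + 3·0.25·0.523 = 1.1494375.
1.1494375 > 0.74: the indirect benefit exceeds the cost.

Yes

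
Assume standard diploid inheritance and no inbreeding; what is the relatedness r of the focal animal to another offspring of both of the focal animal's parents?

0.5

Each parent–offspring link contributes a factor of 1/2, and independent paths through distinct common ancestors add.
Full sibs share both parents — two paths of length 2: r = 2·(1/2)^2 = 1/2.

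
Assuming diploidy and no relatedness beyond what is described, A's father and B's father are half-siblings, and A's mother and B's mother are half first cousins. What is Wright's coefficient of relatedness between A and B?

Relatedness sums over independent paths through distinct common ancestors.
A and B are related in two ways: half first cousins through their fathers (r = 1/16) and half second cousins through their mothers (r = 1/64).
r = 1/16 + 1/64 = 5/64 = 0.078125.

0.078125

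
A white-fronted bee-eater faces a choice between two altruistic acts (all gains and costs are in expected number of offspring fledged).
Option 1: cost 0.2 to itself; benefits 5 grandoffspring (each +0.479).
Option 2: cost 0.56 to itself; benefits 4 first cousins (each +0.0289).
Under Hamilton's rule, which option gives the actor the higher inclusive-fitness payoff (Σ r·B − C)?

Option 1

Option 1: r to a grandoffspring = 0.25.
Option 1: Σ r·B − C = (5·0.25·0.479) − 0.2 = 0.39875.
Option 2: r to a first cousin = 0.125.
Option 2: Σ r·B − C = (4·0.125·0.0289) − 0.56 = -0.54555.
Option 1 has the higher net inclusive-fitness payoff.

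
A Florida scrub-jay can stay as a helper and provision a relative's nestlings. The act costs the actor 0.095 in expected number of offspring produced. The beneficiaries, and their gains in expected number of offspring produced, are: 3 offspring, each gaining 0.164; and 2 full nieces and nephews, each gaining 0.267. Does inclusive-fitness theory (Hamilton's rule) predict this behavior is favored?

Hamilton's rule: the trait is favored when the sum of r·B over every recipient exceeds the actor's cost C.
r to an offspring = 0.5 (one parent–offspring link: r = (1/2)^1 = 1/2).
r to a full niece or nephew = 1/4 (full aunt/uncle↔niece/nephew: two paths of length 3 through the shared grandparent pair: r = 2·(1/2)^3 = 1/4).
Summing one r·B term per recipient: 3·0.5·0.164 + 2·0.25·0.267 = 0.3795.
0.3795 > 0.095: the indirect benefit exceeds the cost.

Yes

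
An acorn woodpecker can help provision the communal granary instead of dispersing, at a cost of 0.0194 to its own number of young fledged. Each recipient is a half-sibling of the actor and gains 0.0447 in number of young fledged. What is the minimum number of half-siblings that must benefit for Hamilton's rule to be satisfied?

r to a half-sibling = 0.25 (half-sibs share one parent — one path of length 2: r = (1/2)^2 = 1/4).
Hamilton's rule: n·r·B > C  ⇒  n > C/(r·B) = 0.0194/(0.25·0.0447) = 1.736.
The smallest integer exceeding 1.736 is 2.

2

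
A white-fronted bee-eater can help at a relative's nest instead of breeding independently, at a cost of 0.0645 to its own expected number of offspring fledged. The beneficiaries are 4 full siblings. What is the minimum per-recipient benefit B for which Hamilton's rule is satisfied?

r to a full sibling = 0.5 (full sibs share both parents — two paths of length 2: r = 2·(1/2)^2 = 1/2).
Hamilton's rule with n recipients of equal r: n·r·B > C, so B > C/(n·r) = 0.0645/(4·0.5) = 0.0323.

0.0323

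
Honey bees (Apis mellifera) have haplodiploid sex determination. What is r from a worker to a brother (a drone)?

0.25

Her haploid brother carries none of their father's genes and a random half of their mother's genome; that half matches the maternal half of her own genome with probability 1/2: r = 1/2 · 1/2 = 1/4.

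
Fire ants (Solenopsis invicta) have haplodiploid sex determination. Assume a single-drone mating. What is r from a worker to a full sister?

Haplodiploid full sisters inherit their father's entire haploid genome identically (contributing 1/2) and on average half of their mother's contribution (1/2 · 1/2 = 1/4); r = 1/2 + 1/4 = 3/4.

0.75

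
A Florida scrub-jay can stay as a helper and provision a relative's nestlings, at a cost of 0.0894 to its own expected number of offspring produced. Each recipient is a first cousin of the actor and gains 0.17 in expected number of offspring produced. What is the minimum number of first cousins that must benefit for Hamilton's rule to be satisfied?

5

r to a first cousin = 0.125 (first cousins share one grandparent pair — two paths of length 4: r = 2·(1/2)^4 = 1/8).
Hamilton's rule: n·r·B > C  ⇒  n > C/(r·B) = 0.0894/(0.125·0.17) = 4.207.
The smallest integer exceeding 4.207 is 5.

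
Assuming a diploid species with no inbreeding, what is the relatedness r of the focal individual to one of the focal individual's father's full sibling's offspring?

0.125

Each parent–offspring link contributes a factor of 1/2, and independent paths through distinct common ancestors add.
First cousins share one grandparent pair — two paths of length 4: r = 2·(1/2)^4 = 1/8.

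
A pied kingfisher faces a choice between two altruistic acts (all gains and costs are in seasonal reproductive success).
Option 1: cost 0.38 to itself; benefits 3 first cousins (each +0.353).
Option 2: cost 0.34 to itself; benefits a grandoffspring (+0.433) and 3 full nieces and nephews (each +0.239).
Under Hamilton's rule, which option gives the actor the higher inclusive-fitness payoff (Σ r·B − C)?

Option 1: r to a first cousin = 0.125.
Option 1: Σ r·B − C = (3·0.125·0.353) − 0.38 = -0.247625.
Option 2: r to a grandoffspring = 0.25.
Option 2: r to a full niece or nephew = 0.25.
Option 2: Σ r·B − C = (1·0.25·0.433 + 3·0.25·0.239) − 0.34 = -0.0525.
Option 2 has the higher net inclusive-fitness payoff.

Option 2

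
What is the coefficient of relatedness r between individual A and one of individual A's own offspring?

0.5

Each parent–offspring link contributes a factor of 1/2, and independent paths through distinct common ancestors add.
One parent–offspring link: r = (1/2)^1 = 1/2.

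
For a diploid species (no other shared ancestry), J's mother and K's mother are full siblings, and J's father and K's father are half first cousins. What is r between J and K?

Wright's path rule: contributions from independent ancestry routes add.
J and K are related in two ways: first cousins through their mothers (r = 1/8) and half second cousins through their fathers (r = 1/64).
r = 1/8 + 1/64 = 0.140625.

0.140625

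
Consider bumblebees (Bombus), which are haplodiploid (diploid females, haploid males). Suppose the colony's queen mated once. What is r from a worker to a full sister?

0.75

Haplodiploid full sisters inherit their father's entire haploid genome identically (contributing 1/2) and on average half of their mother's contribution (1/2 · 1/2 = 1/4); r = 1/2 + 1/4 = 3/4.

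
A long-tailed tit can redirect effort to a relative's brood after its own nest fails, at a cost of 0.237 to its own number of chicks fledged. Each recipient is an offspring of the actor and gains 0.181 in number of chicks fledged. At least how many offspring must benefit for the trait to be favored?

3

r to an offspring = 1/2 (one parent–offspring link: r = (1/2)^1 = 1/2).
Hamilton's rule: n·r·B > C  ⇒  n > C/(r·B) = 0.237/(0.5·0.181) = 2.619.
The smallest integer exceeding 2.619 is 3.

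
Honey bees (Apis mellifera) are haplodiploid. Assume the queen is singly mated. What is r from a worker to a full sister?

Haplodiploid full sisters inherit their father's entire haploid genome identically (contributing 1/2) and on average half of their mother's contribution (1/2 · 1/2 = 1/4); r = 1/2 + 1/4 = 3/4.

0.75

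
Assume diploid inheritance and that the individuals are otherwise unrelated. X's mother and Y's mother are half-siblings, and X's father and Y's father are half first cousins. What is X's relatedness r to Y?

Independent pedigree routes through distinct common ancestors add.
X and Y are related in two ways: half first cousins through their mothers (r = 1/16) and half second cousins through their fathers (r = 1/64).
r = 1/16 + 1/64 = 0.078125.

0.078125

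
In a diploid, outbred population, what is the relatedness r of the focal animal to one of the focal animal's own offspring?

0.5

Each parent–offspring link contributes a factor of 1/2, and independent paths through distinct common ancestors add.
One parent–offspring link: r = (1/2)^1 = 1/2.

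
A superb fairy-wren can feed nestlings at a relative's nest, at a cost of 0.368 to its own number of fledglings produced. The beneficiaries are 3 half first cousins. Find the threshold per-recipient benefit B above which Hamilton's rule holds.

1.9627

r to a half first cousin = 1/16 (half first cousins share one grandparent — one path of length 4: r = (1/2)^4 = 1/16).
Hamilton's rule with n recipients of equal r: n·r·B > C, so B > C/(n·r) = 0.368/(3·0.0625) = 1.9627.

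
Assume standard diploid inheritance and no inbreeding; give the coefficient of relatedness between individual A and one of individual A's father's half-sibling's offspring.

0.0625

Each parent–offspring link contributes a factor of 1/2, and independent paths through distinct common ancestors add.
Half first cousins share one grandparent — one path of length 4: r = (1/2)^4 = 1/16.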